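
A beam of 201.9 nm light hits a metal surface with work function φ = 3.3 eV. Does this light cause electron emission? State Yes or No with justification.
Yes

For photoemission, the photon energy must exceed the work function.

Photon energy: E = hc/λ = 6.1409 eV
Work function: φ = 3.3 eV

Since E_photon (6.1409 eV) > φ (3.3 eV), photoemission WILL occur.
The threshold wavelength is λ₀ = hc/φ = 375.7 nm.
Since 201.9 nm < 375.7 nm, the light has sufficient energy.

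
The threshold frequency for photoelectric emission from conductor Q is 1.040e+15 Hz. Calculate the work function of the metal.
4.30 eV

At the threshold frequency, photon energy equals work function:
φ = hf₀

Calculating:
φ = (6.626×10⁻³⁴ J·s)(1.040e+15 Hz)
φ = 4.30 eV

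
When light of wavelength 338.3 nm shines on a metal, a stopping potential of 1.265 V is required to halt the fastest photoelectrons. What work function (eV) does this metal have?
2.40 eV

The stopping potential gives the maximum kinetic energy: KE_max = eV_s = 1.265 eV

From Einstein's photoelectric equation: KE_max = hc/λ - φ
Rearranging: φ = hc/λ - KE_max

Calculate photon energy:
E_photon = hc/λ = (6.626×10⁻³⁴ J·s)(3×10⁸ m/s) / (338.3×10⁻⁹ m) = 3.6649 eV

Therefore:
φ = 3.6649 - 1.265 = 2.40 eV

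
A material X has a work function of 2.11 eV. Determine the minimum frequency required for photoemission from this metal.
5.1020e+14 Hz

The threshold frequency is when the photon energy equals the work function:
hf₀ = φ

Solving for f₀:
f₀ = φ/h = (2.11 eV × 1.602×10⁻¹⁹ J/eV) / (6.626×10⁻³⁴ J·s)
f₀ = 5.1020e+14 Hz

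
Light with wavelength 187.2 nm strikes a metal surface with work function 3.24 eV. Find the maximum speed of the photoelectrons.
1.0909e+06 m/s

First, find the maximum kinetic energy:
E_photon = hc/λ = 6.6231 eV
KE_max = E_photon - φ = 6.6231 - 3.24 = 3.3831 eV

Convert to Joules: KE_max = 3.3831 × 1.602×10⁻¹⁹ J = 5.4203e-19 J

Then use KE = ½mv² to find velocity:
v = √(2·KE/m) = √(2 × 5.4203e-19 J / 9.109e-31 kg)
v = 1.0909e+06 m/s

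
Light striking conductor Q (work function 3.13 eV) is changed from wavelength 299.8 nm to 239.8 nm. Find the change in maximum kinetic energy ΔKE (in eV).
1.0348 eV

Using Einstein's equation: KE_max = hc/λ - φ

For λ₁ = 299.8 nm:
KE₁ = hc/λ₁ - φ = 4.1356 - 3.13 = 1.0056 eV

For λ₂ = 239.8 nm:
KE₂ = hc/λ₂ - φ = 5.1703 - 3.13 = 2.0403 eV

Change in KE:
ΔKE = KE₂ - KE₁ = 2.0403 - 1.0056 = 1.0348 eV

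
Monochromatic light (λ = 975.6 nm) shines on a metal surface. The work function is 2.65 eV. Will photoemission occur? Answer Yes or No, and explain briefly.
No

For photoemission, the photon energy must exceed the work function.

Photon energy: E = hc/λ = 1.2709 eV
Work function: φ = 2.65 eV

Since E_photon (1.2709 eV) < φ (2.65 eV), photoemission will NOT occur.
The threshold wavelength is λ₀ = hc/φ = 467.9 nm.
Since 975.6 nm > 467.9 nm, the photons lack sufficient energy.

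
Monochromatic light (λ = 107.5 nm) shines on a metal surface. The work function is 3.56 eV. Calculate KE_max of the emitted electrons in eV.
7.9734 eV

Using Einstein's photoelectric equation: KE_max = hf - φ = hc/λ - φ

First, calculate the photon energy:
E_photon = hc/λ = (6.626×10⁻³⁴ J·s)(3×10⁸ m/s) / (107.5×10⁻⁹ m)
E_photon = 11.5334 eV

Then, the maximum kinetic energy:
KE_max = E_photon - φ = 11.5334 eV - 3.56 eV = 7.9734 eV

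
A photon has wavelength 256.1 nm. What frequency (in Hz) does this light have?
1.1706e+15 Hz

Using the wave equation: c = fλ

Solving for frequency:
f = c/λ = (3×10⁸ m/s) / (256.1×10⁻⁹ m)
f = 1.1706e+15 Hz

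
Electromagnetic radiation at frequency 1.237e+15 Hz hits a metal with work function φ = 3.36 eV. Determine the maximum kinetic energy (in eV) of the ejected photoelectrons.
1.7558 eV

Using Einstein's photoelectric equation: KE_max = hf - φ

First, calculate the photon energy:
E_photon = hf = (6.626×10⁻³⁴ J·s)(1.237e+15 Hz)
E_photon = 5.1158 eV

Then, the maximum kinetic energy:
KE_max = E_photon - φ = 5.1158 eV - 3.36 eV = 1.7558 eV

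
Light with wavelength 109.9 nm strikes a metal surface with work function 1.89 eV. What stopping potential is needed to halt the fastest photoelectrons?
9.3915 V

The stopping potential V_s satisfies: eV_s = KE_max

First, find KE_max using Einstein's equation:
E_photon = hc/λ = 11.2815 eV
KE_max = E_photon - φ = 11.2815 - 1.89 = 9.3915 eV

Since eV_s = KE_max:
V_s = KE_max/e = 9.3915 V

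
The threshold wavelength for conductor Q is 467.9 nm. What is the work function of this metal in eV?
2.65 eV

At the threshold wavelength, photon energy equals work function:
φ = hc/λ₀

Calculating:
φ = (6.626×10⁻³⁴ J·s)(3×10⁸ m/s) / (467.9×10⁻⁹ m)
φ = 2.65 eV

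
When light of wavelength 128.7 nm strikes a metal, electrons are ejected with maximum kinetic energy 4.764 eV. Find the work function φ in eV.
4.87 eV

From Einstein's photoelectric equation: KE_max = hf - φ = hc/λ - φ

Rearranging for φ:
φ = hc/λ - KE_max

Calculate photon energy:
E_photon = hc/λ = 9.6336 eV

Therefore:
φ = 9.6336 - 4.764 = 4.87 eV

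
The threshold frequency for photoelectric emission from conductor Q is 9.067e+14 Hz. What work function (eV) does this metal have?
3.75 eV

At the threshold frequency, photon energy equals work function:
φ = hf₀

Calculating:
φ = (6.626×10⁻³⁴ J·s)(9.067e+14 Hz)
φ = 3.75 eV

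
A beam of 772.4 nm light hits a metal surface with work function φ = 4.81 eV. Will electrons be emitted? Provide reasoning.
No

For photoemission, the photon energy must exceed the work function.

Photon energy: E = hc/λ = 1.6052 eV
Work function: φ = 4.81 eV

Since E_photon (1.6052 eV) < φ (4.81 eV), photoemission will NOT occur.
The threshold wavelength is λ₀ = hc/φ = 257.8 nm.
Since 772.4 nm > 257.8 nm, the photons lack sufficient energy.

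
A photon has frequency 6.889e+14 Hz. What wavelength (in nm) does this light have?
435.18 nm

Using the wave equation: c = fλ

Solving for wavelength:
λ = c/f = (3×10⁸ m/s) / (6.889e+14 Hz)
λ = 435.18 nm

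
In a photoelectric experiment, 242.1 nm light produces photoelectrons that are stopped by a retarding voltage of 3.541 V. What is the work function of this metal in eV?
1.58 eV

The stopping potential gives the maximum kinetic energy: KE_max = eV_s = 3.541 eV

From Einstein's photoelectric equation: KE_max = hc/λ - φ
Rearranging: φ = hc/λ - KE_max

Calculate photon energy:
E_photon = hc/λ = (6.626×10⁻³⁴ J·s)(3×10⁸ m/s) / (242.1×10⁻⁹ m) = 5.1212 eV

Therefore:
φ = 5.1212 - 3.541 = 1.58 eV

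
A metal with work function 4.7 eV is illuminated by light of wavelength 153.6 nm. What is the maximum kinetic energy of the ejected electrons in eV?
3.3719 eV

Using Einstein's photoelectric equation: KE_max = hf - φ = hc/λ - φ

First, calculate the photon energy:
E_photon = hc/λ = (6.626×10⁻³⁴ J·s)(3×10⁸ m/s) / (153.6×10⁻⁹ m)
E_photon = 8.0719 eV

Then, the maximum kinetic energy:
KE_max = E_photon - φ = 8.0719 eV - 4.7 eV = 3.3719 eV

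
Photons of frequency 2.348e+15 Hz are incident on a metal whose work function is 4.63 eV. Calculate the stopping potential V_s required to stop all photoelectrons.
5.0805 V

The stopping potential V_s satisfies: eV_s = KE_max

First, find KE_max using Einstein's equation:
E_photon = hf = (6.626×10⁻³⁴ J·s)(2.348e+15 Hz) = 9.7105 eV
KE_max = E_photon - φ = 9.7105 - 4.63 = 5.0805 eV

Since eV_s = KE_max:
V_s = KE_max/e = 5.0805 V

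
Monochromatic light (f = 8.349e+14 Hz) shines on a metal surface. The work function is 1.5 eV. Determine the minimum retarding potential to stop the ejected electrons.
1.9529 V

The stopping potential V_s satisfies: eV_s = KE_max

First, find KE_max using Einstein's equation:
E_photon = hf = (6.626×10⁻³⁴ J·s)(8.349e+14 Hz) = 3.4529 eV
KE_max = E_photon - φ = 3.4529 - 1.5 = 1.9529 eV

Since eV_s = KE_max:
V_s = KE_max/e = 1.9529 V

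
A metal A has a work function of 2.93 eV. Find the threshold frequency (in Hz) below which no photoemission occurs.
7.0847e+14 Hz

The threshold frequency is when the photon energy equals the work function:
hf₀ = φ

Solving for f₀:
f₀ = φ/h = (2.93 eV × 1.602×10⁻¹⁹ J/eV) / (6.626×10⁻³⁴ J·s)
f₀ = 7.0847e+14 Hz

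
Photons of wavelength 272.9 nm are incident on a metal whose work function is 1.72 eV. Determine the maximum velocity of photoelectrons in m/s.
9.9655e+05 m/s

First, find the maximum kinetic energy:
E_photon = hc/λ = 4.5432 eV
KE_max = E_photon - φ = 4.5432 - 1.72 = 2.8232 eV

Convert to Joules: KE_max = 2.8232 × 1.602×10⁻¹⁹ J = 4.5233e-19 J

Then use KE = ½mv² to find velocity:
v = √(2·KE/m) = √(2 × 4.5233e-19 J / 9.109e-31 kg)
v = 9.9655e+05 m/s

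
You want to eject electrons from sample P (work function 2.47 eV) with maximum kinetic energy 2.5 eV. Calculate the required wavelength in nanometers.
249.47 nm

From Einstein's equation: KE_max = hc/λ - φ

Rearranging for λ:
hc/λ = KE_max + φ
λ = hc/(KE_max + φ)

Required photon energy:
E_photon = KE_max + φ = 2.5 + 2.47 = 4.97 eV

Required wavelength:
λ = hc/E_photon = (6.626×10⁻³⁴)(3×10⁸) / (4.97 × 1.602×10⁻¹⁹)
λ = 249.47 nm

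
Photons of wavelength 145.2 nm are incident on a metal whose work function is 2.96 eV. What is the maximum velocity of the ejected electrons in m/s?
1.4009e+06 m/s

First, find the maximum kinetic energy:
E_photon = hc/λ = 8.5389 eV
KE_max = E_photon - φ = 8.5389 - 2.96 = 5.5789 eV

Convert to Joules: KE_max = 5.5789 × 1.602×10⁻¹⁹ J = 8.9383e-19 J

Then use KE = ½mv² to find velocity:
v = √(2·KE/m) = √(2 × 8.9383e-19 J / 9.109e-31 kg)
v = 1.4009e+06 m/s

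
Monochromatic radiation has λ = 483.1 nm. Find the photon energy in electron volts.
2.5664 eV

Using E = hf = hc/λ:

E = hc/λ = (6.626×10⁻³⁴ J·s)(3×10⁸ m/s) / (483.1×10⁻⁹ m)
E = 2.5664 eV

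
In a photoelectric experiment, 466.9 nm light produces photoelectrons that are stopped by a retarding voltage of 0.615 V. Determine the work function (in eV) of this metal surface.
2.04 eV

The stopping potential gives the maximum kinetic energy: KE_max = eV_s = 0.615 eV

From Einstein's photoelectric equation: KE_max = hc/λ - φ
Rearranging: φ = hc/λ - KE_max

Calculate photon energy:
E_photon = hc/λ = (6.626×10⁻³⁴ J·s)(3×10⁸ m/s) / (466.9×10⁻⁹ m) = 2.6555 eV

Therefore:
φ = 2.6555 - 0.615 = 2.04 eV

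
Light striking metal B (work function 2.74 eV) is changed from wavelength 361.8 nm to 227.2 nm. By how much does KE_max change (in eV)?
2.0302 eV

Using Einstein's equation: KE_max = hc/λ - φ

For λ₁ = 361.8 nm:
KE₁ = hc/λ₁ - φ = 3.4269 - 2.74 = 0.6869 eV

For λ₂ = 227.2 nm:
KE₂ = hc/λ₂ - φ = 5.4571 - 2.74 = 2.7171 eV

Change in KE:
ΔKE = KE₂ - KE₁ = 2.7171 - 0.6869 = 2.0302 eV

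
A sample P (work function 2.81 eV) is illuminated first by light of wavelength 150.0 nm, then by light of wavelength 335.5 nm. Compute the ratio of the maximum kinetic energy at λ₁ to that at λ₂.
6.1610

Using Einstein's equation: KE_max = hc/λ - φ

For λ₁ = 150.0 nm:
E₁ = hc/λ₁ = 8.2656 eV
KE₁ = E₁ - φ = 8.2656 - 2.81 = 5.4556 eV

For λ₂ = 335.5 nm:
E₂ = hc/λ₂ = 3.6955 eV
KE₂ = E₂ - φ = 3.6955 - 2.81 = 0.8855 eV

Ratio: KE₁/KE₂ = 5.4556/0.8855 = 6.1610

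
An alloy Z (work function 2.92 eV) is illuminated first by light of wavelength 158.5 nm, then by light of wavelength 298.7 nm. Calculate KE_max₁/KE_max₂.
3.9831

Using Einstein's equation: KE_max = hc/λ - φ

For λ₁ = 158.5 nm:
E₁ = hc/λ₁ = 7.8223 eV
KE₁ = E₁ - φ = 7.8223 - 2.92 = 4.9023 eV

For λ₂ = 298.7 nm:
E₂ = hc/λ₂ = 4.1508 eV
KE₂ = E₂ - φ = 4.1508 - 2.92 = 1.2308 eV

Ratio: KE₁/KE₂ = 4.9023/1.2308 = 3.9831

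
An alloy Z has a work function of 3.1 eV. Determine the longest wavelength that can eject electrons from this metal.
399.95 nm

The threshold wavelength is when the photon energy equals the work function:
hc/λ₀ = φ

Solving for λ₀:
λ₀ = hc/φ = (6.626×10⁻³⁴ J·s)(3×10⁸ m/s) / (3.1 eV × 1.602×10⁻¹⁹ J/eV)
λ₀ = 399.95 nm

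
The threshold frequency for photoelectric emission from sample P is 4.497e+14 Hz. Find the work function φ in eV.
1.86 eV

At the threshold frequency, photon energy equals work function:
φ = hf₀

Calculating:
φ = (6.626×10⁻³⁴ J·s)(4.497e+14 Hz)
φ = 1.86 eV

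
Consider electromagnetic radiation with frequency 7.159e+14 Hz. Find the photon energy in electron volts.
2.9607 eV

Using E = hf:

E = hf = (6.626×10⁻³⁴ J·s)(7.159e+14 Hz)
E = 2.9607 eV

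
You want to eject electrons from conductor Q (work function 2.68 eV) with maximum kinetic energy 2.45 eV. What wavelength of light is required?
241.68 nm

From Einstein's equation: KE_max = hc/λ - φ

Rearranging for λ:
hc/λ = KE_max + φ
λ = hc/(KE_max + φ)

Required photon energy:
E_photon = KE_max + φ = 2.45 + 2.68 = 5.13 eV

Required wavelength:
λ = hc/E_photon = (6.626×10⁻³⁴)(3×10⁸) / (5.13 × 1.602×10⁻¹⁹)
λ = 241.68 nm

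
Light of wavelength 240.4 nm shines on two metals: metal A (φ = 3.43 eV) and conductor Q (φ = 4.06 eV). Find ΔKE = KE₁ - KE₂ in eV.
0.6300 eV

Using KE_max = hc/λ - φ for each metal:

Photon energy: E = hc/λ = 5.1574 eV

For metal A (φ₁ = 3.43 eV):
KE₁ = E - φ₁ = 5.1574 - 3.43 = 1.7274 eV

For conductor Q (φ₂ = 4.06 eV):
KE₂ = E - φ₂ = 5.1574 - 4.06 = 1.0974 eV

Difference:
ΔKE = KE₁ - KE₂ = 1.7274 - 1.0974 = 0.6300 eV

Note: The difference equals the difference in work functions: 4.06 - 3.43 = 0.63 eV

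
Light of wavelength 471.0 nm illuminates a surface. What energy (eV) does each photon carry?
2.6324 eV

Using E = hf = hc/λ:

E = hc/λ = (6.626×10⁻³⁴ J·s)(3×10⁸ m/s) / (471.0×10⁻⁹ m)
E = 2.6324 eV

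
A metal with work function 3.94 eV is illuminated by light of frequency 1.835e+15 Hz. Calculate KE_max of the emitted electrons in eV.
3.6490 eV

Using Einstein's photoelectric equation: KE_max = hf - φ

First, calculate the photon energy:
E_photon = hf = (6.626×10⁻³⁴ J·s)(1.835e+15 Hz)
E_photon = 7.5890 eV

Then, the maximum kinetic energy:
KE_max = E_photon - φ = 7.5890 eV - 3.94 eV = 3.6490 eV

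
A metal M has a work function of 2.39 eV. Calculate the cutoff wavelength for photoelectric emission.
518.76 nm

The threshold wavelength is when the photon energy equals the work function:
hc/λ₀ = φ

Solving for λ₀:
λ₀ = hc/φ = (6.626×10⁻³⁴ J·s)(3×10⁸ m/s) / (2.39 eV × 1.602×10⁻¹⁹ J/eV)
λ₀ = 518.76 nm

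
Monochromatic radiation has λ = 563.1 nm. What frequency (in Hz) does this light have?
5.3240e+14 Hz

Using the wave equation: c = fλ

Solving for frequency:
f = c/λ = (3×10⁸ m/s) / (563.1×10⁻⁹ m)
f = 5.3240e+14 Hz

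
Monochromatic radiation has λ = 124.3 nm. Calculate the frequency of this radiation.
2.4118e+15 Hz

Using the wave equation: c = fλ

Solving for frequency:
f = c/λ = (3×10⁸ m/s) / (124.3×10⁻⁹ m)
f = 2.4118e+15 Hz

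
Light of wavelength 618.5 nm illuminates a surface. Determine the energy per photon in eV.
2.0046 eV

Using E = hf = hc/λ:

E = hc/λ = (6.626×10⁻³⁴ J·s)(3×10⁸ m/s) / (618.5×10⁻⁹ m)
E = 2.0046 eV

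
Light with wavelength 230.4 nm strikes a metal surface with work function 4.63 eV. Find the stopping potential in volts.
0.7513 V

The stopping potential V_s satisfies: eV_s = KE_max

First, find KE_max using Einstein's equation:
E_photon = hc/λ = 5.3813 eV
KE_max = E_photon - φ = 5.3813 - 4.63 = 0.7513 eV

Since eV_s = KE_max:
V_s = KE_max/e = 0.7513 V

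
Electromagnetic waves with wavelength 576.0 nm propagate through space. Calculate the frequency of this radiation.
5.2047e+14 Hz

Using the wave equation: c = fλ

Solving for frequency:
f = c/λ = (3×10⁸ m/s) / (576.0×10⁻⁹ m)
f = 5.2047e+14 Hz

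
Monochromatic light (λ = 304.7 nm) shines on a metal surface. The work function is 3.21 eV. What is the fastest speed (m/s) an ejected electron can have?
5.4971e+05 m/s

First, find the maximum kinetic energy:
E_photon = hc/λ = 4.0691 eV
KE_max = E_photon - φ = 4.0691 - 3.21 = 0.8591 eV

Convert to Joules: KE_max = 0.8591 × 1.602×10⁻¹⁹ J = 1.3764e-19 J

Then use KE = ½mv² to find velocity:
v = √(2·KE/m) = √(2 × 1.3764e-19 J / 9.109e-31 kg)
v = 5.4971e+05 m/s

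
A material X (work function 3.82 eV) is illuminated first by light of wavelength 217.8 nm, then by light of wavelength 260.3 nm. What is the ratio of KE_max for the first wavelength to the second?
1.9855

Using Einstein's equation: KE_max = hc/λ - φ

For λ₁ = 217.8 nm:
E₁ = hc/λ₁ = 5.6926 eV
KE₁ = E₁ - φ = 5.6926 - 3.82 = 1.8726 eV

For λ₂ = 260.3 nm:
E₂ = hc/λ₂ = 4.7631 eV
KE₂ = E₂ - φ = 4.7631 - 3.82 = 0.9431 eV

Ratio: KE₁/KE₂ = 1.8726/0.9431 = 1.9855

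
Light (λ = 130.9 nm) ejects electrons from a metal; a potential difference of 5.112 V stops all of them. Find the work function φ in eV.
4.36 eV

The stopping potential gives the maximum kinetic energy: KE_max = eV_s = 5.112 eV

From Einstein's photoelectric equation: KE_max = hc/λ - φ
Rearranging: φ = hc/λ - KE_max

Calculate photon energy:
E_photon = hc/λ = (6.626×10⁻³⁴ J·s)(3×10⁸ m/s) / (130.9×10⁻⁹ m) = 9.4717 eV

Therefore:
φ = 9.4717 - 5.112 = 4.36 eV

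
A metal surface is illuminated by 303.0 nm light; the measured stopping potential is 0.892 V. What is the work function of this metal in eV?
3.20 eV

The stopping potential gives the maximum kinetic energy: KE_max = eV_s = 0.892 eV

From Einstein's photoelectric equation: KE_max = hc/λ - φ
Rearranging: φ = hc/λ - KE_max

Calculate photon energy:
E_photon = hc/λ = (6.626×10⁻³⁴ J·s)(3×10⁸ m/s) / (303.0×10⁻⁹ m) = 4.0919 eV

Therefore:
φ = 4.0919 - 0.892 = 3.20 eV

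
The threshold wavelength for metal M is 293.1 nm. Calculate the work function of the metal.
4.23 eV

At the threshold wavelength, photon energy equals work function:
φ = hc/λ₀

Calculating:
φ = (6.626×10⁻³⁴ J·s)(3×10⁸ m/s) / (293.1×10⁻⁹ m)
φ = 4.23 eV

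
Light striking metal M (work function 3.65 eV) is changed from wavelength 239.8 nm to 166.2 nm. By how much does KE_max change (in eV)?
2.2896 eV

Using Einstein's equation: KE_max = hc/λ - φ

For λ₁ = 239.8 nm:
KE₁ = hc/λ₁ - φ = 5.1703 - 3.65 = 1.5203 eV

For λ₂ = 166.2 nm:
KE₂ = hc/λ₂ - φ = 7.4599 - 3.65 = 3.8099 eV

Change in KE:
ΔKE = KE₂ - KE₁ = 3.8099 - 1.5203 = 2.2896 eV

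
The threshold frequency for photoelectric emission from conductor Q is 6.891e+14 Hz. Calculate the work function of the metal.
2.85 eV

At the threshold frequency, photon energy equals work function:
φ = hf₀

Calculating:
φ = (6.626×10⁻³⁴ J·s)(6.891e+14 Hz)
φ = 2.85 eV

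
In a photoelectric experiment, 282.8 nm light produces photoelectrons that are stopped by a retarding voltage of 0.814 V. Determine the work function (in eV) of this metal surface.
3.57 eV

The stopping potential gives the maximum kinetic energy: KE_max = eV_s = 0.814 eV

From Einstein's photoelectric equation: KE_max = hc/λ - φ
Rearranging: φ = hc/λ - KE_max

Calculate photon energy:
E_photon = hc/λ = (6.626×10⁻³⁴ J·s)(3×10⁸ m/s) / (282.8×10⁻⁹ m) = 4.3842 eV

Therefore:
φ = 4.3842 - 0.814 = 3.57 eV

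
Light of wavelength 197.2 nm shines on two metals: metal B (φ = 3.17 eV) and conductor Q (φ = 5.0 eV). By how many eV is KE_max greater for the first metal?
1.8300 eV

Using KE_max = hc/λ - φ for each metal:

Photon energy: E = hc/λ = 6.2872 eV

For metal B (φ₁ = 3.17 eV):
KE₁ = E - φ₁ = 6.2872 - 3.17 = 3.1172 eV

For conductor Q (φ₂ = 5.0 eV):
KE₂ = E - φ₂ = 6.2872 - 5.0 = 1.2872 eV

Difference:
ΔKE = KE₁ - KE₂ = 3.1172 - 1.2872 = 1.8300 eV

Note: The difference equals the difference in work functions: 5.0 - 3.17 = 1.83 eV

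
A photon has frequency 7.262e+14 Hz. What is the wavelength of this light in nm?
412.82 nm

Using the wave equation: c = fλ

Solving for wavelength:
λ = c/f = (3×10⁸ m/s) / (7.262e+14 Hz)
λ = 412.82 nm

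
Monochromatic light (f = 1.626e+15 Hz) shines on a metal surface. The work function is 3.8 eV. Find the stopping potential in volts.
2.9246 V

The stopping potential V_s satisfies: eV_s = KE_max

First, find KE_max using Einstein's equation:
E_photon = hf = (6.626×10⁻³⁴ J·s)(1.626e+15 Hz) = 6.7246 eV
KE_max = E_photon - φ = 6.7246 - 3.8 = 2.9246 eV

Since eV_s = KE_max:
V_s = KE_max/e = 2.9246 V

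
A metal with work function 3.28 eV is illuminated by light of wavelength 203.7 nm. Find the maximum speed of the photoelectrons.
9.9361e+05 m/s

First, find the maximum kinetic energy:
E_photon = hc/λ = 6.0866 eV
KE_max = E_photon - φ = 6.0866 - 3.28 = 2.8066 eV

Convert to Joules: KE_max = 2.8066 × 1.602×10⁻¹⁹ J = 4.4967e-19 J

Then use KE = ½mv² to find velocity:
v = √(2·KE/m) = √(2 × 4.4967e-19 J / 9.109e-31 kg)
v = 9.9361e+05 m/s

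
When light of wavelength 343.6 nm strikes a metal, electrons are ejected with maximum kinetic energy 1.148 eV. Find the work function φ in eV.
2.46 eV

From Einstein's photoelectric equation: KE_max = hf - φ = hc/λ - φ

Rearranging for φ:
φ = hc/λ - KE_max

Calculate photon energy:
E_photon = hc/λ = 3.6084 eV

Therefore:
φ = 3.6084 - 1.148 = 2.46 eV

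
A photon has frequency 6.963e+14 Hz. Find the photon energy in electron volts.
2.8797 eV

Using E = hf:

E = hf = (6.626×10⁻³⁴ J·s)(6.963e+14 Hz)
E = 2.8797 eV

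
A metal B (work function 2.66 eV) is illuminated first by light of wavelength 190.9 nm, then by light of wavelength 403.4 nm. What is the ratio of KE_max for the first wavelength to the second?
9.2742

Using Einstein's equation: KE_max = hc/λ - φ

For λ₁ = 190.9 nm:
E₁ = hc/λ₁ = 6.4947 eV
KE₁ = E₁ - φ = 6.4947 - 2.66 = 3.8347 eV

For λ₂ = 403.4 nm:
E₂ = hc/λ₂ = 3.0735 eV
KE₂ = E₂ - φ = 3.0735 - 2.66 = 0.4135 eV

Ratio: KE₁/KE₂ = 3.8347/0.4135 = 9.2742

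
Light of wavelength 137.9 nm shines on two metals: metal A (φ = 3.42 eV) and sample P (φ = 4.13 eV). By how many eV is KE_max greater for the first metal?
0.7100 eV

Using KE_max = hc/λ - φ for each metal:

Photon energy: E = hc/λ = 8.9909 eV

For metal A (φ₁ = 3.42 eV):
KE₁ = E - φ₁ = 8.9909 - 3.42 = 5.5709 eV

For sample P (φ₂ = 4.13 eV):
KE₂ = E - φ₂ = 8.9909 - 4.13 = 4.8609 eV

Difference:
ΔKE = KE₁ - KE₂ = 5.5709 - 4.8609 = 0.7100 eV

Note: The difference equals the difference in work functions: 4.13 - 3.42 = 0.71 eV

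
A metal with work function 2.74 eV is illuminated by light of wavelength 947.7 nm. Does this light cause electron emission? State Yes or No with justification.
No

For photoemission, the photon energy must exceed the work function.

Photon energy: E = hc/λ = 1.3083 eV
Work function: φ = 2.74 eV

Since E_photon (1.3083 eV) < φ (2.74 eV), photoemission will NOT occur.
The threshold wavelength is λ₀ = hc/φ = 452.5 nm.
Since 947.7 nm > 452.5 nm, the photons lack sufficient energy.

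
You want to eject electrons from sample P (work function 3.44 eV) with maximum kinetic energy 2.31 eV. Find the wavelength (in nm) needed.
215.62 nm

From Einstein's equation: KE_max = hc/λ - φ

Rearranging for λ:
hc/λ = KE_max + φ
λ = hc/(KE_max + φ)

Required photon energy:
E_photon = KE_max + φ = 2.31 + 3.44 = 5.75 eV

Required wavelength:
λ = hc/E_photon = (6.626×10⁻³⁴)(3×10⁸) / (5.75 × 1.602×10⁻¹⁹)
λ = 215.62 nm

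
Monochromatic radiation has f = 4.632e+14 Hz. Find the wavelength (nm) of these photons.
647.22 nm

Using the wave equation: c = fλ

Solving for wavelength:
λ = c/f = (3×10⁸ m/s) / (4.632e+14 Hz)
λ = 647.22 nm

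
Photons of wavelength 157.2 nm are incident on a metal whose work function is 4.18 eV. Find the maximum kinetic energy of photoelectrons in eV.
3.7070 eV

Using Einstein's photoelectric equation: KE_max = hf - φ = hc/λ - φ

First, calculate the photon energy:
E_photon = hc/λ = (6.626×10⁻³⁴ J·s)(3×10⁸ m/s) / (157.2×10⁻⁹ m)
E_photon = 7.8870 eV

Then, the maximum kinetic energy:
KE_max = E_photon - φ = 7.8870 eV - 4.18 eV = 3.7070 eV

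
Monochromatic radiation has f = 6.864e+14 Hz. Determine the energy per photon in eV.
2.8387 eV

Using E = hf:

E = hf = (6.626×10⁻³⁴ J·s)(6.864e+14 Hz)
E = 2.8387 eV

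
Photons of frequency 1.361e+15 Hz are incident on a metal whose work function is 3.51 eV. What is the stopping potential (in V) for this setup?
2.1186 V

The stopping potential V_s satisfies: eV_s = KE_max

First, find KE_max using Einstein's equation:
E_photon = hf = (6.626×10⁻³⁴ J·s)(1.361e+15 Hz) = 5.6286 eV
KE_max = E_photon - φ = 5.6286 - 3.51 = 2.1186 eV

Since eV_s = KE_max:
V_s = KE_max/e = 2.1186 V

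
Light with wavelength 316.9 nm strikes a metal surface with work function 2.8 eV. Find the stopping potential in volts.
1.1124 V

The stopping potential V_s satisfies: eV_s = KE_max

First, find KE_max using Einstein's equation:
E_photon = hc/λ = 3.9124 eV
KE_max = E_photon - φ = 3.9124 - 2.8 = 1.1124 eV

Since eV_s = KE_max:
V_s = KE_max/e = 1.1124 V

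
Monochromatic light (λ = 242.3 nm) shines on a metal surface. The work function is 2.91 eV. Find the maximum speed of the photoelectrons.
8.8110e+05 m/s

First, find the maximum kinetic energy:
E_photon = hc/λ = 5.1170 eV
KE_max = E_photon - φ = 5.1170 - 2.91 = 2.2070 eV

Convert to Joules: KE_max = 2.2070 × 1.602×10⁻¹⁹ J = 3.5360e-19 J

Then use KE = ½mv² to find velocity:
v = √(2·KE/m) = √(2 × 3.5360e-19 J / 9.109e-31 kg)
v = 8.8110e+05 m/s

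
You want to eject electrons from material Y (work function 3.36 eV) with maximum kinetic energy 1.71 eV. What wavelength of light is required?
244.54 nm

From Einstein's equation: KE_max = hc/λ - φ

Rearranging for λ:
hc/λ = KE_max + φ
λ = hc/(KE_max + φ)

Required photon energy:
E_photon = KE_max + φ = 1.71 + 3.36 = 5.07 eV

Required wavelength:
λ = hc/E_photon = (6.626×10⁻³⁴)(3×10⁸) / (5.07 × 1.602×10⁻¹⁹)
λ = 244.54 nm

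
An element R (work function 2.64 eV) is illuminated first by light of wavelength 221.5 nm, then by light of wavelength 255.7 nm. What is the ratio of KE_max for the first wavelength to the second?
1.3389

Using Einstein's equation: KE_max = hc/λ - φ

For λ₁ = 221.5 nm:
E₁ = hc/λ₁ = 5.5975 eV
KE₁ = E₁ - φ = 5.5975 - 2.64 = 2.9575 eV

For λ₂ = 255.7 nm:
E₂ = hc/λ₂ = 4.8488 eV
KE₂ = E₂ - φ = 4.8488 - 2.64 = 2.2088 eV

Ratio: KE₁/KE₂ = 2.9575/2.2088 = 1.3389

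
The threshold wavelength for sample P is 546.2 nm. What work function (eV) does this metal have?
2.27 eV

At the threshold wavelength, photon energy equals work function:
φ = hc/λ₀

Calculating:
φ = (6.626×10⁻³⁴ J·s)(3×10⁸ m/s) / (546.2×10⁻⁹ m)
φ = 2.27 eV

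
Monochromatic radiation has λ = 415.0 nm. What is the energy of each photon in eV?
2.9876 eV

Using E = hf = hc/λ:

E = hc/λ = (6.626×10⁻³⁴ J·s)(3×10⁸ m/s) / (415.0×10⁻⁹ m)
E = 2.9876 eV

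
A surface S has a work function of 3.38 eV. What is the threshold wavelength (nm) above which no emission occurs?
366.82 nm

The threshold wavelength is when the photon energy equals the work function:
hc/λ₀ = φ

Solving for λ₀:
λ₀ = hc/φ = (6.626×10⁻³⁴ J·s)(3×10⁸ m/s) / (3.38 eV × 1.602×10⁻¹⁹ J/eV)
λ₀ = 366.82 nm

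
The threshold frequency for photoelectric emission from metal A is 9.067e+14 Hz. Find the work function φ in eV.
3.75 eV

At the threshold frequency, photon energy equals work function:
φ = hf₀

Calculating:
φ = (6.626×10⁻³⁴ J·s)(9.067e+14 Hz)
φ = 3.75 eV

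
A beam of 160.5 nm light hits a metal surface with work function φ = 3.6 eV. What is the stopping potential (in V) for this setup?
4.1249 V

The stopping potential V_s satisfies: eV_s = KE_max

First, find KE_max using Einstein's equation:
E_photon = hc/λ = 7.7249 eV
KE_max = E_photon - φ = 7.7249 - 3.6 = 4.1249 eV

Since eV_s = KE_max:
V_s = KE_max/e = 4.1249 V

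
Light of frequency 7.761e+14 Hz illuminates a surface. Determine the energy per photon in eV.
3.2097 eV

Using E = hf:

E = hf = (6.626×10⁻³⁴ J·s)(7.761e+14 Hz)
E = 3.2097 eV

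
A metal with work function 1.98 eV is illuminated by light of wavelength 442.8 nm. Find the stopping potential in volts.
0.8200 V

The stopping potential V_s satisfies: eV_s = KE_max

First, find KE_max using Einstein's equation:
E_photon = hc/λ = 2.8000 eV
KE_max = E_photon - φ = 2.8000 - 1.98 = 0.8200 eV

Since eV_s = KE_max:
V_s = KE_max/e = 0.8200 V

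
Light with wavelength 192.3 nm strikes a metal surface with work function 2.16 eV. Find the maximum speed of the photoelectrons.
1.2281e+06 m/s

First, find the maximum kinetic energy:
E_photon = hc/λ = 6.4474 eV
KE_max = E_photon - φ = 6.4474 - 2.16 = 4.2874 eV

Convert to Joules: KE_max = 4.2874 × 1.602×10⁻¹⁹ J = 6.8692e-19 J

Then use KE = ½mv² to find velocity:
v = √(2·KE/m) = √(2 × 6.8692e-19 J / 9.109e-31 kg)
v = 1.2281e+06 m/s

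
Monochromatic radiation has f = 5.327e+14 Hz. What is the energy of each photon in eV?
2.2031 eV

Using E = hf:

E = hf = (6.626×10⁻³⁴ J·s)(5.327e+14 Hz)
E = 2.2031 eV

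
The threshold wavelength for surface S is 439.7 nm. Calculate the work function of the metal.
2.82 eV

At the threshold wavelength, photon energy equals work function:
φ = hc/λ₀

Calculating:
φ = (6.626×10⁻³⁴ J·s)(3×10⁸ m/s) / (439.7×10⁻⁹ m)
φ = 2.82 eV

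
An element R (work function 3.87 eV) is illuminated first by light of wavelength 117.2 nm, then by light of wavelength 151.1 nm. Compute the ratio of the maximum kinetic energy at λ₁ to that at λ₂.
1.5474

Using Einstein's equation: KE_max = hc/λ - φ

For λ₁ = 117.2 nm:
E₁ = hc/λ₁ = 10.5789 eV
KE₁ = E₁ - φ = 10.5789 - 3.87 = 6.7089 eV

For λ₂ = 151.1 nm:
E₂ = hc/λ₂ = 8.2054 eV
KE₂ = E₂ - φ = 8.2054 - 3.87 = 4.3354 eV

Ratio: KE₁/KE₂ = 6.7089/4.3354 = 1.5474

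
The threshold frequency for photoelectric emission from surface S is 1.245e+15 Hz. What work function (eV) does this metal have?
5.15 eV

At the threshold frequency, photon energy equals work function:
φ = hf₀

Calculating:
φ = (6.626×10⁻³⁴ J·s)(1.245e+15 Hz)
φ = 5.15 eV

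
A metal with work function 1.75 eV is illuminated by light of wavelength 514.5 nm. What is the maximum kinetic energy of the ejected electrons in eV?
0.6598 eV

Using Einstein's photoelectric equation: KE_max = hf - φ = hc/λ - φ

First, calculate the photon energy:
E_photon = hc/λ = (6.626×10⁻³⁴ J·s)(3×10⁸ m/s) / (514.5×10⁻⁹ m)
E_photon = 2.4098 eV

Then, the maximum kinetic energy:
KE_max = E_photon - φ = 2.4098 eV - 1.75 eV = 0.6598 eV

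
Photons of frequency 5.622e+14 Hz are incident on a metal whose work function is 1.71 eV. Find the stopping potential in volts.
0.6151 V

The stopping potential V_s satisfies: eV_s = KE_max

First, find KE_max using Einstein's equation:
E_photon = hf = (6.626×10⁻³⁴ J·s)(5.622e+14 Hz) = 2.3251 eV
KE_max = E_photon - φ = 2.3251 - 1.71 = 0.6151 eV

Since eV_s = KE_max:
V_s = KE_max/e = 0.6151 V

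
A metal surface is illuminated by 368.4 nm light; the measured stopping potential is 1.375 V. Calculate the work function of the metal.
1.99 eV

The stopping potential gives the maximum kinetic energy: KE_max = eV_s = 1.375 eV

From Einstein's photoelectric equation: KE_max = hc/λ - φ
Rearranging: φ = hc/λ - KE_max

Calculate photon energy:
E_photon = hc/λ = (6.626×10⁻³⁴ J·s)(3×10⁸ m/s) / (368.4×10⁻⁹ m) = 3.3655 eV

Therefore:
φ = 3.3655 - 1.375 = 1.99 eV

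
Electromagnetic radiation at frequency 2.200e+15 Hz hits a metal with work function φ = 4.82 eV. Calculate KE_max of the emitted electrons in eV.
4.2785 eV

Using Einstein's photoelectric equation: KE_max = hf - φ

First, calculate the photon energy:
E_photon = hf = (6.626×10⁻³⁴ J·s)(2.200e+15 Hz)
E_photon = 9.0985 eV

Then, the maximum kinetic energy:
KE_max = E_photon - φ = 9.0985 eV - 4.82 eV = 4.2785 eV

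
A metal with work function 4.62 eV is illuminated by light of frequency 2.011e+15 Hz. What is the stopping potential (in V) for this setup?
3.6968 V

The stopping potential V_s satisfies: eV_s = KE_max

First, find KE_max using Einstein's equation:
E_photon = hf = (6.626×10⁻³⁴ J·s)(2.011e+15 Hz) = 8.3168 eV
KE_max = E_photon - φ = 8.3168 - 4.62 = 3.6968 eV

Since eV_s = KE_max:
V_s = KE_max/e = 3.6968 V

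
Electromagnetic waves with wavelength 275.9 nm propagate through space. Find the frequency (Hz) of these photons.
1.0866e+15 Hz

Using the wave equation: c = fλ

Solving for frequency:
f = c/λ = (3×10⁸ m/s) / (275.9×10⁻⁹ m)
f = 1.0866e+15 Hz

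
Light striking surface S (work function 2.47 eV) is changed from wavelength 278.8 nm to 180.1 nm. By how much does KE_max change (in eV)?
2.4371 eV

Using Einstein's equation: KE_max = hc/λ - φ

For λ₁ = 278.8 nm:
KE₁ = hc/λ₁ - φ = 4.4471 - 2.47 = 1.9771 eV

For λ₂ = 180.1 nm:
KE₂ = hc/λ₂ - φ = 6.8842 - 2.47 = 4.4142 eV

Change in KE:
ΔKE = KE₂ - KE₁ = 4.4142 - 1.9771 = 2.4371 eV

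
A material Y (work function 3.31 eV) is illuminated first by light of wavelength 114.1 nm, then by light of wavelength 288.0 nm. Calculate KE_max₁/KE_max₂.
7.5942

Using Einstein's equation: KE_max = hc/λ - φ

For λ₁ = 114.1 nm:
E₁ = hc/λ₁ = 10.8663 eV
KE₁ = E₁ - φ = 10.8663 - 3.31 = 7.5563 eV

For λ₂ = 288.0 nm:
E₂ = hc/λ₂ = 4.3050 eV
KE₂ = E₂ - φ = 4.3050 - 3.31 = 0.9950 eV

Ratio: KE₁/KE₂ = 7.5563/0.9950 = 7.5942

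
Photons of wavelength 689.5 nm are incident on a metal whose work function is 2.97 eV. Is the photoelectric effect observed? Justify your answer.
No

For photoemission, the photon energy must exceed the work function.

Photon energy: E = hc/λ = 1.7982 eV
Work function: φ = 2.97 eV

Since E_photon (1.7982 eV) < φ (2.97 eV), photoemission will NOT occur.
The threshold wavelength is λ₀ = hc/φ = 417.5 nm.
Since 689.5 nm > 417.5 nm, the photons lack sufficient energy.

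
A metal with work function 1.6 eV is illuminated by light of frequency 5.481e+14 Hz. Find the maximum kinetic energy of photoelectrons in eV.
0.6668 eV

Using Einstein's photoelectric equation: KE_max = hf - φ

First, calculate the photon energy:
E_photon = hf = (6.626×10⁻³⁴ J·s)(5.481e+14 Hz)
E_photon = 2.2668 eV

Then, the maximum kinetic energy:
KE_max = E_photon - φ = 2.2668 eV - 1.6 eV = 0.6668 eV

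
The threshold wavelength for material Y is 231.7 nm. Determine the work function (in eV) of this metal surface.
5.35 eV

At the threshold wavelength, photon energy equals work function:
φ = hc/λ₀

Calculating:
φ = (6.626×10⁻³⁴ J·s)(3×10⁸ m/s) / (231.7×10⁻⁹ m)
φ = 5.35 eV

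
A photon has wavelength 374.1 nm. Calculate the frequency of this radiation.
8.0137e+14 Hz

Using the wave equation: c = fλ

Solving for frequency:
f = c/λ = (3×10⁸ m/s) / (374.1×10⁻⁹ m)
f = 8.0137e+14 Hz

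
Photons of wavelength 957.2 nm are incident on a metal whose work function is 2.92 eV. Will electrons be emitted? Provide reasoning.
No

For photoemission, the photon energy must exceed the work function.

Photon energy: E = hc/λ = 1.2953 eV
Work function: φ = 2.92 eV

Since E_photon (1.2953 eV) < φ (2.92 eV), photoemission will NOT occur.
The threshold wavelength is λ₀ = hc/φ = 424.6 nm.
Since 957.2 nm > 424.6 nm, the photons lack sufficient energy.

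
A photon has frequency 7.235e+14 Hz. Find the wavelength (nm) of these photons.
414.36 nm

Using the wave equation: c = fλ

Solving for wavelength:
λ = c/f = (3×10⁸ m/s) / (7.235e+14 Hz)
λ = 414.36 nm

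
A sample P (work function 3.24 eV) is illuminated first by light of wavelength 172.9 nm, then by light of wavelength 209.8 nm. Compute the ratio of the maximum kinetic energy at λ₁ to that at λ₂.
1.4724

Using Einstein's equation: KE_max = hc/λ - φ

For λ₁ = 172.9 nm:
E₁ = hc/λ₁ = 7.1709 eV
KE₁ = E₁ - φ = 7.1709 - 3.24 = 3.9309 eV

For λ₂ = 209.8 nm:
E₂ = hc/λ₂ = 5.9096 eV
KE₂ = E₂ - φ = 5.9096 - 3.24 = 2.6696 eV

Ratio: KE₁/KE₂ = 3.9309/2.6696 = 1.4724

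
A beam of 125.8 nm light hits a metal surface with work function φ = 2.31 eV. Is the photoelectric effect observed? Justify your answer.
Yes

For photoemission, the photon energy must exceed the work function.

Photon energy: E = hc/λ = 9.8557 eV
Work function: φ = 2.31 eV

Since E_photon (9.8557 eV) > φ (2.31 eV), photoemission WILL occur.
The threshold wavelength is λ₀ = hc/φ = 536.7 nm.
Since 125.8 nm < 536.7 nm, the light has sufficient energy.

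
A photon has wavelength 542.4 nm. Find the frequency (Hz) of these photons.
5.5271e+14 Hz

Using the wave equation: c = fλ

Solving for frequency:
f = c/λ = (3×10⁸ m/s) / (542.4×10⁻⁹ m)
f = 5.5271e+14 Hz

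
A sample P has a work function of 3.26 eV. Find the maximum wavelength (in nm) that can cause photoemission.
380.32 nm

The threshold wavelength is when the photon energy equals the work function:
hc/λ₀ = φ

Solving for λ₀:
λ₀ = hc/φ = (6.626×10⁻³⁴ J·s)(3×10⁸ m/s) / (3.26 eV × 1.602×10⁻¹⁹ J/eV)
λ₀ = 380.32 nm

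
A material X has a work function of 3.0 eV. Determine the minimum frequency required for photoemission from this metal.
7.2540e+14 Hz

The threshold frequency is when the photon energy equals the work function:
hf₀ = φ

Solving for f₀:
f₀ = φ/h = (3.0 eV × 1.602×10⁻¹⁹ J/eV) / (6.626×10⁻³⁴ J·s)
f₀ = 7.2540e+14 Hz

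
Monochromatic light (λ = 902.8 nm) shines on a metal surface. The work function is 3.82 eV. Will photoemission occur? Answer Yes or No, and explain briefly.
No

For photoemission, the photon energy must exceed the work function.

Photon energy: E = hc/λ = 1.3733 eV
Work function: φ = 3.82 eV

Since E_photon (1.3733 eV) < φ (3.82 eV), photoemission will NOT occur.
The threshold wavelength is λ₀ = hc/φ = 324.6 nm.
Since 902.8 nm > 324.6 nm, the photons lack sufficient energy.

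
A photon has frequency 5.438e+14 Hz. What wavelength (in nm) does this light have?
551.29 nm

Using the wave equation: c = fλ

Solving for wavelength:
λ = c/f = (3×10⁸ m/s) / (5.438e+14 Hz)
λ = 551.29 nm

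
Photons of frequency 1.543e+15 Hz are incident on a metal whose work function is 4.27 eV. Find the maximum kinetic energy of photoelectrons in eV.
2.1113 eV

Using Einstein's photoelectric equation: KE_max = hf - φ

First, calculate the photon energy:
E_photon = hf = (6.626×10⁻³⁴ J·s)(1.543e+15 Hz)
E_photon = 6.3813 eV

Then, the maximum kinetic energy:
KE_max = E_photon - φ = 6.3813 eV - 4.27 eV = 2.1113 eV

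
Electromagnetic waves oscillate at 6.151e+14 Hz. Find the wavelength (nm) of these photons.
487.39 nm

Using the wave equation: c = fλ

Solving for wavelength:
λ = c/f = (3×10⁸ m/s) / (6.151e+14 Hz)
λ = 487.39 nm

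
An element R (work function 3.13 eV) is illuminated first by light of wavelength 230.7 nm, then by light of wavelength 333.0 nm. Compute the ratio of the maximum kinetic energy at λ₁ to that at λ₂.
3.7830

Using Einstein's equation: KE_max = hc/λ - φ

For λ₁ = 230.7 nm:
E₁ = hc/λ₁ = 5.3743 eV
KE₁ = E₁ - φ = 5.3743 - 3.13 = 2.2443 eV

For λ₂ = 333.0 nm:
E₂ = hc/λ₂ = 3.7232 eV
KE₂ = E₂ - φ = 3.7232 - 3.13 = 0.5932 eV

Ratio: KE₁/KE₂ = 2.2443/0.5932 = 3.7830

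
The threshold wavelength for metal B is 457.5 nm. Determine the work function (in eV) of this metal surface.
2.71 eV

At the threshold wavelength, photon energy equals work function:
φ = hc/λ₀

Calculating:
φ = (6.626×10⁻³⁴ J·s)(3×10⁸ m/s) / (457.5×10⁻⁹ m)
φ = 2.71 eV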